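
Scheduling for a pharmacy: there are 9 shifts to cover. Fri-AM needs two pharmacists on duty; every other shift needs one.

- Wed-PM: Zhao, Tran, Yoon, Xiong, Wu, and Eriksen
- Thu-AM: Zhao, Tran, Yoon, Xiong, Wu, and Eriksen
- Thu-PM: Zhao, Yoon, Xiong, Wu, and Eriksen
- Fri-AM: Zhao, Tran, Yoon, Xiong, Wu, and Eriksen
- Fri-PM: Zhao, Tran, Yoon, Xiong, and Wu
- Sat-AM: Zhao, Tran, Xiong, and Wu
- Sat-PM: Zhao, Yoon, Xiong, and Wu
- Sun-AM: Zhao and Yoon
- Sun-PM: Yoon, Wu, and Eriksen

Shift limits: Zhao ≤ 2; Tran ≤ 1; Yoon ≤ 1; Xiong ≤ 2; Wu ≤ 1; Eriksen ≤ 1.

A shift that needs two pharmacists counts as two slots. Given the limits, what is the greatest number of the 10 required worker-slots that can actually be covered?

8

Total capacity across all pharmacists is 2+1+1+2+1+1 = 8, and 10 slots are needed, so at most 8 can be filled.
An assignment achieving 8: Wed-PM→Wu, Thu-AM→Eriksen, Thu-PM→Xiong, Fri-PM→Tran, Sat-AM→Zhao, Sat-PM→Xiong, Sun-AM→Zhao, Sun-PM→Yoon.
Loads: Zhao 2/2, Tran 1/1, Yoon 1/1, Xiong 2/2, Wu 1/1, Eriksen 1/1.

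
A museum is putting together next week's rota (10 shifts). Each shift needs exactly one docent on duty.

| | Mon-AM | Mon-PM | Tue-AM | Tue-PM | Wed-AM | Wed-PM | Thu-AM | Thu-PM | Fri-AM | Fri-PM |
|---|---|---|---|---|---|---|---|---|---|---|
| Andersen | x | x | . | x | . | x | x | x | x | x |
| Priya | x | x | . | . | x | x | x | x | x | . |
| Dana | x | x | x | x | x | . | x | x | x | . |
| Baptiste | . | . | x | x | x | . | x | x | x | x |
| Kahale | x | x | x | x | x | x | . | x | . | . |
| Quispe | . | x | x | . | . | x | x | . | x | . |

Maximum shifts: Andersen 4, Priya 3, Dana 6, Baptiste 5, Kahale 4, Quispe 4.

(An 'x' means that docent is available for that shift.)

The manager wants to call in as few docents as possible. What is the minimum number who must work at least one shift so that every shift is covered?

10 slots to fill and no one can take more than 6, so at least ⌈10/6⌉ = 2 docents are needed.
Andersen and Dana alone can cover everything: Mon-AM→Andersen, Mon-PM→Andersen, Tue-AM→Dana, Tue-PM→Dana, Wed-AM→Dana, Wed-PM→Andersen, Thu-AM→Dana, Thu-PM→Dana, Fri-AM→Dana, Fri-PM→Andersen.

2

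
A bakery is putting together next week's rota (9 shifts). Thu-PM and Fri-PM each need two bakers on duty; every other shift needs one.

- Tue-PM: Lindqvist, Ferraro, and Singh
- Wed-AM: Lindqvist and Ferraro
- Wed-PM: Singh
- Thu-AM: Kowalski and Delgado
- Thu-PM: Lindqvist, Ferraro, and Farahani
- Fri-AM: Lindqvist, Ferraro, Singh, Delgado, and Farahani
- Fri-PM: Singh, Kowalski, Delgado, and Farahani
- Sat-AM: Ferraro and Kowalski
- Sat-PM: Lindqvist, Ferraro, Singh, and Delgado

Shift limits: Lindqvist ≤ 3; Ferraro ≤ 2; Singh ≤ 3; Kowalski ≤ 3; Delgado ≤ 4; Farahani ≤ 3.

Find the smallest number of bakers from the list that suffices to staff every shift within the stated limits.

11 slots to fill and no one can take more than 4, so at least ⌈11/4⌉ = 3 bakers are needed.
Any 3 bakers together have capacity at most 4+3+3 = 10 < 11 slots, so 3 can never suffice.
Lindqvist, Ferraro, Singh, and Kowalski alone can cover everything: Tue-PM→Lindqvist, Wed-AM→Lindqvist, Wed-PM→Singh, Thu-AM→Kowalski, Thu-PM→Lindqvist+Ferraro, Fri-AM→Ferraro, Fri-PM→Singh+Kowalski, Sat-AM→Kowalski, Sat-PM→Singh.

4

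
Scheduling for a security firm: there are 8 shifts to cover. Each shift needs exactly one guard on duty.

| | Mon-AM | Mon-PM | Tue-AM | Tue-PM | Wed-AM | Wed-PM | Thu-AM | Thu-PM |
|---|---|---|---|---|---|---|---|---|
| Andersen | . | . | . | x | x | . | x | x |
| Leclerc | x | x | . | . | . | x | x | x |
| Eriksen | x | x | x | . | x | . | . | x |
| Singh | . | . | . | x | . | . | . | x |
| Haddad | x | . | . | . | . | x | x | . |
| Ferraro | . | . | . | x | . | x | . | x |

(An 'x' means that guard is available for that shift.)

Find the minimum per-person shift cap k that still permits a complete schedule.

2

With 6 guards and 8 worker-slots to fill, someone must work at least ⌈8/6⌉ = 2 shifts, so k ≥ 2.
k = 2 works: Mon-AM→Leclerc, Mon-PM→Leclerc, Tue-AM→Eriksen, Tue-PM→Andersen, Wed-AM→Andersen, Wed-PM→Haddad, Thu-AM→Haddad, Thu-PM→Eriksen.
Loads: Andersen 2, Leclerc 2, Eriksen 2, Singh 0, Haddad 2, Ferraro 0 — all ≤ 2.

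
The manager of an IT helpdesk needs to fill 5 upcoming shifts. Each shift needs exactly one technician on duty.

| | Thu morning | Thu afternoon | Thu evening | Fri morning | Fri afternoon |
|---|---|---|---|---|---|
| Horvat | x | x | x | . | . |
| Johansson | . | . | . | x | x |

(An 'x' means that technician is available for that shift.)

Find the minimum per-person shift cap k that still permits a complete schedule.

3

With 2 technicians and 5 worker-slots to fill, someone must work at least ⌈5/2⌉ = 3 shifts, so k ≥ 3.
k = 3 works: Thu morning→Horvat, Thu afternoon→Horvat, Thu evening→Horvat, Fri morning→Johansson, Fri afternoon→Johansson.
Loads: Horvat 3, Johansson 2 — all ≤ 3.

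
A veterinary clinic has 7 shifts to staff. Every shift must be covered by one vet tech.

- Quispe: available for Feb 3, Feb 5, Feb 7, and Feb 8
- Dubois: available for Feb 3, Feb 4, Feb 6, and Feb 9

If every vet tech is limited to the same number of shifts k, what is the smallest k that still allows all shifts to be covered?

With 2 vet techs and 7 worker-slots to fill, someone must work at least ⌈7/2⌉ = 4 shifts, so k ≥ 4.
k = 4 works: Feb 3→Quispe, Feb 4→Dubois, Feb 5→Quispe, Feb 6→Dubois, Feb 7→Quispe, Feb 8→Quispe, Feb 9→Dubois.
Loads: Quispe 4, Dubois 3 — all ≤ 4.

4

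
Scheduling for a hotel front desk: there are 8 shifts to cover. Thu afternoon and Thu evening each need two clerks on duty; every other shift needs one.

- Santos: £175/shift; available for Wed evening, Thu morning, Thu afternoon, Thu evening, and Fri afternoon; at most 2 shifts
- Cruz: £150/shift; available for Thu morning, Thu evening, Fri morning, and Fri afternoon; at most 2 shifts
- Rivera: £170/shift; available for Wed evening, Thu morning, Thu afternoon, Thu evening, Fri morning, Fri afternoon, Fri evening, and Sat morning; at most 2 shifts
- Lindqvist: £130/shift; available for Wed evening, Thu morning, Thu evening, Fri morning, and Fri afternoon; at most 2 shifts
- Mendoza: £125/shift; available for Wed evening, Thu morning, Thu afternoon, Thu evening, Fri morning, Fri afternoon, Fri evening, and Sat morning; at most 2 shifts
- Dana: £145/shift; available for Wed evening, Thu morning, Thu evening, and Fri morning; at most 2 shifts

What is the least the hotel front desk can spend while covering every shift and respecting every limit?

Picking the cheapest available clerk for each shift independently would cost £1300, but that ignores the shift limits.
An optimal schedule: Wed evening→Lindqvist, Thu morning→Dana, Thu afternoon→Mendoza+Rivera, Thu evening→Dana+Cruz, Fri morning→Lindqvist, Fri afternoon→Cruz, Fri evening→Mendoza, Sat morning→Rivera.
Total: 130 + 145 + 125 + 170 + 145 + 150 + 130 + 150 + 125 + 170 = £1440.

£1440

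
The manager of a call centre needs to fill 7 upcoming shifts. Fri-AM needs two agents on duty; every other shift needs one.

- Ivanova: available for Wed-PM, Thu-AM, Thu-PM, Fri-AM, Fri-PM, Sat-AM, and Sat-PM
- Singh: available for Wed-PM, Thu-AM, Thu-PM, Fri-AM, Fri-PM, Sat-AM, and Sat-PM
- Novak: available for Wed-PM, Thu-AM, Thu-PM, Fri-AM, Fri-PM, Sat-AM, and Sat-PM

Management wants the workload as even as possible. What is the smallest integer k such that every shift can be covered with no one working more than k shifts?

With 3 agents and 8 worker-slots to fill, someone must work at least ⌈8/3⌉ = 3 shifts, so k ≥ 3.
k = 3 works: Wed-PM→Ivanova, Thu-AM→Ivanova, Thu-PM→Ivanova, Fri-AM→Singh+Novak, Fri-PM→Singh, Sat-AM→Singh, Sat-PM→Novak.
Loads: Ivanova 3, Singh 3, Novak 2 — all ≤ 3.

3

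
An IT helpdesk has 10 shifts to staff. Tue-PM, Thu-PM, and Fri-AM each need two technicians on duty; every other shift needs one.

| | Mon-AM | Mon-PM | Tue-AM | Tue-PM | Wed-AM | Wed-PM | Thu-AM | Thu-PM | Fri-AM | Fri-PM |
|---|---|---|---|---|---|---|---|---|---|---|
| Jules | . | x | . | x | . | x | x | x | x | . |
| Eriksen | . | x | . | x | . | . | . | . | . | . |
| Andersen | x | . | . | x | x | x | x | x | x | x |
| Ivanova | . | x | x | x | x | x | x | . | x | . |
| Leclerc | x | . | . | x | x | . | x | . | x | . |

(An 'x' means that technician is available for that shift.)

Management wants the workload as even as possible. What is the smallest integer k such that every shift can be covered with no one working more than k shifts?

3

With 5 technicians and 13 worker-slots to fill, someone must work at least ⌈13/5⌉ = 3 shifts, so k ≥ 3.
k = 3 works: Mon-AM→Andersen, Mon-PM→Jules, Tue-AM→Ivanova, Tue-PM→Eriksen+Leclerc, Wed-AM→Ivanova, Wed-PM→Jules, Thu-AM→Leclerc, Thu-PM→Jules+Andersen, Fri-AM→Ivanova+Leclerc, Fri-PM→Andersen.
Loads: Jules 3, Eriksen 1, Andersen 3, Ivanova 3, Leclerc 3 — all ≤ 3.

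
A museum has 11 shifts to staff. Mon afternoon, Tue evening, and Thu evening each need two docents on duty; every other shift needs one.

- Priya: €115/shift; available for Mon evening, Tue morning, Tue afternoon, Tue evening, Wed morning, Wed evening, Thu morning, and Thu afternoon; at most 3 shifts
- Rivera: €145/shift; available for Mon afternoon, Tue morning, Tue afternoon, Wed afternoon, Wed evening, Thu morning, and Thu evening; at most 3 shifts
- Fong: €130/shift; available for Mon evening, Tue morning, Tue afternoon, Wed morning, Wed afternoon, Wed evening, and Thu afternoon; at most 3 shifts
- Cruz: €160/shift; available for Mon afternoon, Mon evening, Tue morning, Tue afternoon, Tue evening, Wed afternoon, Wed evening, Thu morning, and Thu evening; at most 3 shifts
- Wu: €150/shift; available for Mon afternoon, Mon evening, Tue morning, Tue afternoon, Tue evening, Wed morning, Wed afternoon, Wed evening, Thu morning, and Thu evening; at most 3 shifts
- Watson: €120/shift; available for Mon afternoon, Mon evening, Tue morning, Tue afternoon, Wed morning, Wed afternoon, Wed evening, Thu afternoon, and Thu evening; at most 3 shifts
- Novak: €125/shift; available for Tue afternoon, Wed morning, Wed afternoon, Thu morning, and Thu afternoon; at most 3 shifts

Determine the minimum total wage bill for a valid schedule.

€1780

Picking the cheapest available docent for each shift independently would cost €1720, but that ignores the shift limits.
An optimal schedule: Mon afternoon→Watson+Rivera, Mon evening→Priya, Tue morning→Fong, Tue afternoon→Novak, Tue evening→Priya+Wu, Wed morning→Watson, Wed afternoon→Novak, Wed evening→Fong, Thu morning→Novak, Thu afternoon→Priya, Thu evening→Watson+Rivera.
Total: 120 + 145 + 115 + 130 + 125 + 115 + 150 + 120 + 125 + 130 + 125 + 115 + 120 + 145 = €1780.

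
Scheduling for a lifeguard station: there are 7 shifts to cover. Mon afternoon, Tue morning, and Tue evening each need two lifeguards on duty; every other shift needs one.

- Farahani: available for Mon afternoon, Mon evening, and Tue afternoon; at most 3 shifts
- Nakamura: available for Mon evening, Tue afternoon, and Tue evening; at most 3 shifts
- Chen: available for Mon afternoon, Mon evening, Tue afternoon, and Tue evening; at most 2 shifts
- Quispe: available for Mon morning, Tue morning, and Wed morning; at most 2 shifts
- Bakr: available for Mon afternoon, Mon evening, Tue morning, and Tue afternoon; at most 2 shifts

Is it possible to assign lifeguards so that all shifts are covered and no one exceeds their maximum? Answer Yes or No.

Total capacity is 12 and 10 slots are needed, so capacity alone doesn't rule it out.
Shifts {Mon morning, Tue morning, Wed morning} need 4 worker-slots in total, but the lifeguards available for any of those shifts (Quispe and Bakr) can supply at most 3 among them. So no valid schedule exists.

No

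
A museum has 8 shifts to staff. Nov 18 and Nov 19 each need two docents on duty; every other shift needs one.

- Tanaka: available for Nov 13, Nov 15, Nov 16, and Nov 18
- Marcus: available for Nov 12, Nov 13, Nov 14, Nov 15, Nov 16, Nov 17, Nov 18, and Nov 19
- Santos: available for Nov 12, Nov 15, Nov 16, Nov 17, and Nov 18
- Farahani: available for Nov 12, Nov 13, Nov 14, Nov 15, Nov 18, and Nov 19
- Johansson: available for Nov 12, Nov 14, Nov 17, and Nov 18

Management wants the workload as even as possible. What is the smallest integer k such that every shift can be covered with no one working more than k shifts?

2

With 5 docents and 10 worker-slots to fill, someone must work at least ⌈10/5⌉ = 2 shifts, so k ≥ 2.
k = 2 works: Nov 12→Johansson, Nov 13→Tanaka, Nov 14→Marcus, Nov 15→Santos, Nov 16→Tanaka, Nov 17→Santos, Nov 18→Farahani+Johansson, Nov 19→Marcus+Farahani.
Loads: Tanaka 2, Marcus 2, Santos 2, Farahani 2, Johansson 2 — all ≤ 2.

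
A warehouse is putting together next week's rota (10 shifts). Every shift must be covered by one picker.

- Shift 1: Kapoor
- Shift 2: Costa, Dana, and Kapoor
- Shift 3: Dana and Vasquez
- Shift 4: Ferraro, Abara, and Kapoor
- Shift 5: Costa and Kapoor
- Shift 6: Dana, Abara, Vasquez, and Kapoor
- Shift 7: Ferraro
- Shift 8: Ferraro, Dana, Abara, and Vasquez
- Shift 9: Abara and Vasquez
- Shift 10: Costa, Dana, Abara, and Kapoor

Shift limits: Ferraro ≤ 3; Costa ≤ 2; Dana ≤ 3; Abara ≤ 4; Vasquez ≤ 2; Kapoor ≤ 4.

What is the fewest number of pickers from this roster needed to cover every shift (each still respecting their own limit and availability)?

4

10 slots to fill and no one can take more than 4, so at least ⌈10/4⌉ = 3 pickers are needed.
No set of 3 pickers can cover every shift (each such set leaves at least one shift with no one available or exceeds a cap).
Ferraro, Costa, Vasquez, and Kapoor alone can cover everything: Shift 1→Kapoor, Shift 2→Costa, Shift 3→Vasquez, Shift 4→Ferraro, Shift 5→Costa, Shift 6→Kapoor, Shift 7→Ferraro, Shift 8→Ferraro, Shift 9→Vasquez, Shift 10→Kapoor.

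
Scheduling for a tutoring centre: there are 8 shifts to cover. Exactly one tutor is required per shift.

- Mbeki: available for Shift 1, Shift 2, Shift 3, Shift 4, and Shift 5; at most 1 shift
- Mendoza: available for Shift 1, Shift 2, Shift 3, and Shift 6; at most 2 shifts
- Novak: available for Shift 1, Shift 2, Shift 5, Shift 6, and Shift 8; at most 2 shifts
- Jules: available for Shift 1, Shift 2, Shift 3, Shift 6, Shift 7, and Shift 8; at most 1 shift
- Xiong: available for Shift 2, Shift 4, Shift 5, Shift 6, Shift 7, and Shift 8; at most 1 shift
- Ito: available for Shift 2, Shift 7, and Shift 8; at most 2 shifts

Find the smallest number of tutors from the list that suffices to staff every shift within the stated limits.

5

8 slots to fill and no one can take more than 2, so at least ⌈8/2⌉ = 4 tutors are needed.
Any 4 tutors together have capacity at most 2+2+2+1 = 7 < 8 slots, so 4 can never suffice.
Mbeki, Mendoza, Novak, Jules, and Ito alone can cover everything: Shift 1→Novak, Shift 2→Ito, Shift 3→Mendoza, Shift 4→Mbeki, Shift 5→Novak, Shift 6→Mendoza, Shift 7→Jules, Shift 8→Ito.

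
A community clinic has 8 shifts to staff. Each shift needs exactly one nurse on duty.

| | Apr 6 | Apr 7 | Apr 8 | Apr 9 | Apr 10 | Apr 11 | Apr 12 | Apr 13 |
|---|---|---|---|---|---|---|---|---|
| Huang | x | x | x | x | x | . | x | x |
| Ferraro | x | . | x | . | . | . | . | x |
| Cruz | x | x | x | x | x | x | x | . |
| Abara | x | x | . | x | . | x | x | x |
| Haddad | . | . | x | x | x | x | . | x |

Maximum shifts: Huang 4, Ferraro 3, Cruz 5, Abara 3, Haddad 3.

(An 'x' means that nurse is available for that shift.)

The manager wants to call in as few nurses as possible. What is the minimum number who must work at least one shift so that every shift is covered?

2

8 slots to fill and no one can take more than 5, so at least ⌈8/5⌉ = 2 nurses are needed.
Huang and Cruz alone can cover everything: Apr 6→Huang, Apr 7→Huang, Apr 8→Huang, Apr 9→Cruz, Apr 10→Cruz, Apr 11→Cruz, Apr 12→Cruz, Apr 13→Huang.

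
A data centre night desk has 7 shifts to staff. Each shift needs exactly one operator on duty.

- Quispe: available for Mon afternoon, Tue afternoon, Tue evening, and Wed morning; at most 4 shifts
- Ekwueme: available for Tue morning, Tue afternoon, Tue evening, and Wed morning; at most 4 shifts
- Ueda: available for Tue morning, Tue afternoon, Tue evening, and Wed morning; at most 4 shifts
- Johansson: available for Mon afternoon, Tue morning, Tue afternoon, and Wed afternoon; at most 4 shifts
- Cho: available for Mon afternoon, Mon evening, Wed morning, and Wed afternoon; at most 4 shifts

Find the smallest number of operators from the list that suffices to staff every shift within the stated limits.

2

7 slots to fill and no one can take more than 4, so at least ⌈7/4⌉ = 2 operators are needed.
Ekwueme and Cho alone can cover everything: Mon afternoon→Cho, Mon evening→Cho, Tue morning→Ekwueme, Tue afternoon→Ekwueme, Tue evening→Ekwueme, Wed morning→Ekwueme, Wed afternoon→Cho.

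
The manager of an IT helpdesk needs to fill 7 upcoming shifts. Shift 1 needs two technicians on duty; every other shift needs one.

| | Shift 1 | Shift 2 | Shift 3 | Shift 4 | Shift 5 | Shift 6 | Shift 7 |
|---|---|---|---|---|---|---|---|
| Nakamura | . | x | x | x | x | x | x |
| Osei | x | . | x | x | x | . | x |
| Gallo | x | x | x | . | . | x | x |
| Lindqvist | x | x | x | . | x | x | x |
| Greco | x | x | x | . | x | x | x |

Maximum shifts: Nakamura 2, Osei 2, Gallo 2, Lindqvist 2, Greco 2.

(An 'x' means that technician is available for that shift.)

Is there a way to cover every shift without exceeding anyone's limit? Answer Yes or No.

Yes

One valid schedule: Shift 1→Lindqvist+Greco, Shift 2→Nakamura, Shift 3→Osei, Shift 4→Nakamura, Shift 5→Osei, Shift 6→Gallo, Shift 7→Gallo.
Loads: Nakamura 2/2, Osei 2/2, Gallo 2/2, Lindqvist 1/2, Greco 1/2 — all within limits.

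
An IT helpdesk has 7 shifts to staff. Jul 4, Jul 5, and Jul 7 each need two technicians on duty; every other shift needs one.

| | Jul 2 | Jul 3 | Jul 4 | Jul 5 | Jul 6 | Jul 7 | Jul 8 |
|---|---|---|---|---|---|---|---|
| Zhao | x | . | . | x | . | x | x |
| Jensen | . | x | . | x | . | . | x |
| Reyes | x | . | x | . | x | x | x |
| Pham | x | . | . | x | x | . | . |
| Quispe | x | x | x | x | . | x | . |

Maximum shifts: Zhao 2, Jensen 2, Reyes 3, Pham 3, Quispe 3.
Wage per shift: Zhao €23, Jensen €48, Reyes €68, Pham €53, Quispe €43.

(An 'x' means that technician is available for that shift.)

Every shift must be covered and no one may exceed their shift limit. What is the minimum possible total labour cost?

€445

Jul 4 can only be covered by Reyes and Quispe, so that assignment is forced.
Picking the cheapest available technician for each shift independently would cost €385, but that ignores the shift limits.
An optimal schedule: Jul 2→Zhao, Jul 3→Quispe, Jul 4→Quispe+Reyes, Jul 5→Jensen+Pham, Jul 6→Pham, Jul 7→Zhao+Quispe, Jul 8→Jensen.
Total: 23 + 43 + 43 + 68 + 48 + 53 + 53 + 23 + 43 + 48 = €445.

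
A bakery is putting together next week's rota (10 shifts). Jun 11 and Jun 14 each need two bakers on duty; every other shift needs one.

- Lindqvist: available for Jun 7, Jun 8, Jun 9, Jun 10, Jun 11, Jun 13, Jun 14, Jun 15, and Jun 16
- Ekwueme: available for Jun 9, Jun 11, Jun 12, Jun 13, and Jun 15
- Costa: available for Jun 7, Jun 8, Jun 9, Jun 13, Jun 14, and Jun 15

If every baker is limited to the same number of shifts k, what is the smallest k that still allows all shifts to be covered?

With 3 bakers and 12 worker-slots to fill, someone must work at least ⌈12/3⌉ = 4 shifts, so k ≥ 4.
k = 4 works: Jun 7→Costa, Jun 8→Costa, Jun 9→Ekwueme, Jun 10→Lindqvist, Jun 11→Lindqvist+Ekwueme, Jun 12→Ekwueme, Jun 13→Ekwueme, Jun 14→Lindqvist+Costa, Jun 15→Costa, Jun 16→Lindqvist.
Loads: Lindqvist 4, Ekwueme 4, Costa 4 — all ≤ 4.

4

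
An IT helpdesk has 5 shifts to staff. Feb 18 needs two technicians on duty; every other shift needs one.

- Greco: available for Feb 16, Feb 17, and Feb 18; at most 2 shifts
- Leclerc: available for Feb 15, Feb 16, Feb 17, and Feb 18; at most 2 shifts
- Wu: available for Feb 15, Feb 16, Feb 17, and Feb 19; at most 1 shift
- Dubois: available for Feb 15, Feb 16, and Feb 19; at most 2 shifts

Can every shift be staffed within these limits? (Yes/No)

Feb 18 can only be covered by Greco and Leclerc, so that assignment is forced.
One valid schedule: Feb 15→Leclerc, Feb 16→Dubois, Feb 17→Greco, Feb 18→Greco+Leclerc, Feb 19→Wu.
Loads: Greco 2/2, Leclerc 2/2, Wu 1/1, Dubois 1/2 — all within limits.

Yes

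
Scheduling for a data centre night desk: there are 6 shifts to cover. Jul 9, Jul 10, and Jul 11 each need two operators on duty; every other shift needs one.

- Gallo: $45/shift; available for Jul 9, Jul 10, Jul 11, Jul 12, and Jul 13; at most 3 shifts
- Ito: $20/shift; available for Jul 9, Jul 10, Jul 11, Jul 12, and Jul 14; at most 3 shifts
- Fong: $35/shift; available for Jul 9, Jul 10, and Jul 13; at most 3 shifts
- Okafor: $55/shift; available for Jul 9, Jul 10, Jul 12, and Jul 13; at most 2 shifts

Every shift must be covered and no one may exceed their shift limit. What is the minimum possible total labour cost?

$300

Jul 11 can only be covered by Gallo and Ito, so that assignment is forced.
Jul 14 can only be covered by Ito, so that assignment is forced.
Picking the cheapest available operator for each shift independently would cost $250, but that ignores the shift limits.
An optimal schedule: Jul 9→Fong+Gallo, Jul 10→Fong+Gallo, Jul 11→Ito+Gallo, Jul 12→Ito, Jul 13→Fong, Jul 14→Ito.
Total: 35 + 45 + 35 + 45 + 20 + 45 + 20 + 35 + 20 = $300.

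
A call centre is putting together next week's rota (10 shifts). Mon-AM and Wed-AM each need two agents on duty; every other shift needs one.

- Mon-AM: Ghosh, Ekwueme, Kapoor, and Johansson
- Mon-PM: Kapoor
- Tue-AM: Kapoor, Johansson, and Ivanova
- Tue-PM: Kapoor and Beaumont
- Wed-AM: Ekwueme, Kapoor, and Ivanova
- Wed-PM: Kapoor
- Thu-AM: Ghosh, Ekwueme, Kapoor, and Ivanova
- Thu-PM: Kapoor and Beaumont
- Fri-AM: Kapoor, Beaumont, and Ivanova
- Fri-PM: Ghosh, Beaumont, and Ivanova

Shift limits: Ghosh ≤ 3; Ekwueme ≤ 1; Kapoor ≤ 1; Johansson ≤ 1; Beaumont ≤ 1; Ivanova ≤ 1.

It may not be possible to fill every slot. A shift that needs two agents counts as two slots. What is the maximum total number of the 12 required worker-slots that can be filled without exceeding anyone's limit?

Total capacity across all agents is 3+1+1+1+1+1 = 8, and 12 slots are needed, so at most 8 can be filled.
An assignment achieving 8: Mon-AM→Ghosh, Mon-PM→Kapoor, Tue-AM→Johansson, Tue-PM→Beaumont, Wed-AM→Ekwueme+Ivanova, Thu-AM→Ghosh, Fri-PM→Ghosh.
Loads: Ghosh 3/3, Ekwueme 1/1, Kapoor 1/1, Johansson 1/1, Beaumont 1/1, Ivanova 1/1.

8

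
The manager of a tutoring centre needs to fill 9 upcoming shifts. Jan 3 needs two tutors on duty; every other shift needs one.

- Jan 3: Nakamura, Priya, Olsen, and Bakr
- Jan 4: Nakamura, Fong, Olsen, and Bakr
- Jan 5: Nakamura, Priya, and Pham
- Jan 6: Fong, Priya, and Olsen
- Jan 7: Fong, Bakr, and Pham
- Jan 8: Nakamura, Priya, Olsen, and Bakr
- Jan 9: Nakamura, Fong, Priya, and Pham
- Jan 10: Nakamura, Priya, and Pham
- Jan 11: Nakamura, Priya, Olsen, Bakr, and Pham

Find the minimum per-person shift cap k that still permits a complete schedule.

2

With 6 tutors and 10 worker-slots to fill, someone must work at least ⌈10/6⌉ = 2 shifts, so k ≥ 2.
k = 2 works: Jan 3→Olsen+Bakr, Jan 4→Olsen, Jan 5→Nakamura, Jan 6→Fong, Jan 7→Fong, Jan 8→Priya, Jan 9→Priya, Jan 10→Nakamura, Jan 11→Bakr.
Loads: Nakamura 2, Fong 2, Priya 2, Olsen 2, Bakr 2, Pham 0 — all ≤ 2.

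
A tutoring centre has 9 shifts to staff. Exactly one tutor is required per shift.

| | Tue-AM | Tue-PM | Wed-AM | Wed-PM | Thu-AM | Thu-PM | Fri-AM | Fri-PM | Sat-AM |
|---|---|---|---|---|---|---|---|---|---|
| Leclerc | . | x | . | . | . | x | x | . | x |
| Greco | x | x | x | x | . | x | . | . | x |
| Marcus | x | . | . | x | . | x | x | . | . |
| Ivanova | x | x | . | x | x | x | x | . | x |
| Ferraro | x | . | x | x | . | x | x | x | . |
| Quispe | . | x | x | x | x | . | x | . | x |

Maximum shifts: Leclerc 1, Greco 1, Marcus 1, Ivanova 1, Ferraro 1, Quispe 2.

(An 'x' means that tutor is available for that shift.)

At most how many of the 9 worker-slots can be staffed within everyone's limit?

7

Total capacity across all tutors is 1+1+1+1+1+2 = 7, and 9 slots are needed, so at most 7 can be filled.
An assignment achieving 7: Tue-AM→Marcus, Tue-PM→Leclerc, Wed-AM→Greco, Wed-PM→Quispe, Thu-AM→Ivanova, Fri-PM→Ferraro, Sat-AM→Quispe.
Loads: Leclerc 1/1, Greco 1/1, Marcus 1/1, Ivanova 1/1, Ferraro 1/1, Quispe 2/2.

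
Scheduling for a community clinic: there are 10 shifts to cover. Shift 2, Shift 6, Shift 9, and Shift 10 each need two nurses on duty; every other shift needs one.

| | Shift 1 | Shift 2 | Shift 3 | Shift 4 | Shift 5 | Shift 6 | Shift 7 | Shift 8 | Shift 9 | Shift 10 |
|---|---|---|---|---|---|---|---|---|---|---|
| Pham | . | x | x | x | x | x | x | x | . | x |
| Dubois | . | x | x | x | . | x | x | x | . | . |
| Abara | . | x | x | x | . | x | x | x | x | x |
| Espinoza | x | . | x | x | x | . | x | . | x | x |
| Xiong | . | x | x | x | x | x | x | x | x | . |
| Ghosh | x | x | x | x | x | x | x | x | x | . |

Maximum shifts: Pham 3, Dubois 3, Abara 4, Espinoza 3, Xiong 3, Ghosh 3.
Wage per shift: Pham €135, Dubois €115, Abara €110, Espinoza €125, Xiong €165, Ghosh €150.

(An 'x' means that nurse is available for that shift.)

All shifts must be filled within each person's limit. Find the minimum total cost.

Picking the cheapest available nurse for each shift independently would cost €1610, but that ignores the shift limits.
An optimal schedule: Shift 1→Espinoza, Shift 2→Dubois+Pham, Shift 3→Abara, Shift 4→Dubois, Shift 5→Espinoza, Shift 6→Dubois+Pham, Shift 7→Pham, Shift 8→Abara, Shift 9→Abara+Ghosh, Shift 10→Abara+Espinoza.
Total: 125 + 115 + 135 + 110 + 115 + 125 + 115 + 135 + 135 + 110 + 110 + 150 + 110 + 125 = €1715.

€1715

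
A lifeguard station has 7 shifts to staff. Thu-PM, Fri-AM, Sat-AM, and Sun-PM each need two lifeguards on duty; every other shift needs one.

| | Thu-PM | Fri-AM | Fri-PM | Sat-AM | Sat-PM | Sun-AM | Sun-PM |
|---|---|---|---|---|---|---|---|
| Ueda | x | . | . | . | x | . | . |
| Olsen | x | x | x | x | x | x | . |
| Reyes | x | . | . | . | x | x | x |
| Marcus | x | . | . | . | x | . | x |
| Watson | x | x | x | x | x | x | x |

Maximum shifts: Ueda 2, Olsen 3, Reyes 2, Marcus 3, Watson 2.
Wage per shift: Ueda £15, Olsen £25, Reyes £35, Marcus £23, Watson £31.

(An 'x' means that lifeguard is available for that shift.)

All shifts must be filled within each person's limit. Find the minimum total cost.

Fri-AM can only be covered by Olsen and Watson, so that assignment is forced.
Sat-AM can only be covered by Olsen and Watson, so that assignment is forced.
Picking the cheapest available lifeguard for each shift independently would cost £269, but that ignores the shift limits.
An optimal schedule: Thu-PM→Ueda+Marcus, Fri-AM→Olsen+Watson, Fri-PM→Olsen, Sat-AM→Olsen+Watson, Sat-PM→Ueda, Sun-AM→Reyes, Sun-PM→Reyes+Marcus.
Total: 15 + 23 + 25 + 31 + 25 + 25 + 31 + 15 + 35 + 35 + 23 = £283.

£283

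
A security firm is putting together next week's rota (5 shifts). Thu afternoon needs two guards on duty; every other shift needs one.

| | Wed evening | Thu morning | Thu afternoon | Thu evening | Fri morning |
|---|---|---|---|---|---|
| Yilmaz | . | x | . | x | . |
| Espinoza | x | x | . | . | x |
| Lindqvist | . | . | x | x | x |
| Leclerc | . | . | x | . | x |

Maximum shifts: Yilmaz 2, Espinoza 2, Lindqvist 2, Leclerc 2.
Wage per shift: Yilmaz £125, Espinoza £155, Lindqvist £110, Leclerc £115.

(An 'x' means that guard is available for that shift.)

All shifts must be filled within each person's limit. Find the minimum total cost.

£730

Wed evening can only be covered by Espinoza, so that assignment is forced.
Thu afternoon can only be covered by Lindqvist and Leclerc, so that assignment is forced.
Picking the cheapest available guard for each shift independently would cost £725, but that ignores the shift limits.
An optimal schedule: Wed evening→Espinoza, Thu morning→Yilmaz, Thu afternoon→Lindqvist+Leclerc, Thu evening→Lindqvist, Fri morning→Leclerc.
Total: 155 + 125 + 110 + 115 + 110 + 115 = £730.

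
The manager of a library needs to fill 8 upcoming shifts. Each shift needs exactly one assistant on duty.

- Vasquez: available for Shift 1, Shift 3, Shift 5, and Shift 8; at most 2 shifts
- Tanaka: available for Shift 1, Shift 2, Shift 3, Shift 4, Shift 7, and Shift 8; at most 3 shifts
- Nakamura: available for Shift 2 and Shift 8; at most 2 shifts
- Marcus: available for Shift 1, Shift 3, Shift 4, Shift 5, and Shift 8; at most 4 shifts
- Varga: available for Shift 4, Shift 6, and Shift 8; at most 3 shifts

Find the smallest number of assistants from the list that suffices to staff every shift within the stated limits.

3

8 slots to fill and no one can take more than 4, so at least ⌈8/4⌉ = 2 assistants are needed.
Any 2 assistants together have capacity at most 4+3 = 7 < 8 slots, so 2 can never suffice.
Vasquez, Tanaka, and Varga alone can cover everything: Shift 1→Vasquez, Shift 2→Tanaka, Shift 3→Tanaka, Shift 4→Varga, Shift 5→Vasquez, Shift 6→Varga, Shift 7→Tanaka, Shift 8→Varga.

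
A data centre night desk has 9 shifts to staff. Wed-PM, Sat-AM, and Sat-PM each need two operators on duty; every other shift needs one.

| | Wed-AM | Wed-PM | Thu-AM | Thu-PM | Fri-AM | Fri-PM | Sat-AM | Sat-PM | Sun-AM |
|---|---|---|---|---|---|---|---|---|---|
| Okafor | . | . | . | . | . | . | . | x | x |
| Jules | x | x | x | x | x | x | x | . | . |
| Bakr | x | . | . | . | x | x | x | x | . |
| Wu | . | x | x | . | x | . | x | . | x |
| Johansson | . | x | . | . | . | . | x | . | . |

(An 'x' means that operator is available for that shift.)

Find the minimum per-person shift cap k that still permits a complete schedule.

With 5 operators and 12 worker-slots to fill, someone must work at least ⌈12/5⌉ = 3 shifts, so k ≥ 3.
k = 3 works: Wed-AM→Jules, Wed-PM→Wu+Johansson, Thu-AM→Jules, Thu-PM→Jules, Fri-AM→Bakr, Fri-PM→Bakr, Sat-AM→Wu+Johansson, Sat-PM→Okafor+Bakr, Sun-AM→Okafor.
Loads: Okafor 2, Jules 3, Bakr 3, Wu 2, Johansson 2 — all ≤ 3.

3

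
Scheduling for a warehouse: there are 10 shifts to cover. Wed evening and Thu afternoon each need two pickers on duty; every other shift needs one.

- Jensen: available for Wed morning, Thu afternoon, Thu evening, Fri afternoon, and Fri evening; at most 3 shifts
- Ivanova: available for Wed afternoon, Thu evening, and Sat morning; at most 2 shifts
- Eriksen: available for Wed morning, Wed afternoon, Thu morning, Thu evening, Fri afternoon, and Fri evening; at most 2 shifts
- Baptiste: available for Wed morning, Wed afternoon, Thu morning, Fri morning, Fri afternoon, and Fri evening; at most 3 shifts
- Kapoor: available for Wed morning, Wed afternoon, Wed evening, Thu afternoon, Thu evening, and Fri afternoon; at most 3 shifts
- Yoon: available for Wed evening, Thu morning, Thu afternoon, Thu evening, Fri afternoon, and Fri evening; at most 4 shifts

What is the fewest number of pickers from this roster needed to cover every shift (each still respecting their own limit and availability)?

4

12 slots to fill and no one can take more than 4, so at least ⌈12/4⌉ = 3 pickers are needed.
Any 3 pickers together have capacity at most 4+3+3 = 10 < 12 slots, so 3 can never suffice.
Ivanova, Baptiste, Kapoor, and Yoon alone can cover everything: Wed morning→Baptiste, Wed afternoon→Ivanova, Wed evening→Kapoor+Yoon, Thu morning→Baptiste, Thu afternoon→Kapoor+Yoon, Thu evening→Kapoor, Fri morning→Baptiste, Fri afternoon→Yoon, Fri evening→Yoon, Sat morning→Ivanova.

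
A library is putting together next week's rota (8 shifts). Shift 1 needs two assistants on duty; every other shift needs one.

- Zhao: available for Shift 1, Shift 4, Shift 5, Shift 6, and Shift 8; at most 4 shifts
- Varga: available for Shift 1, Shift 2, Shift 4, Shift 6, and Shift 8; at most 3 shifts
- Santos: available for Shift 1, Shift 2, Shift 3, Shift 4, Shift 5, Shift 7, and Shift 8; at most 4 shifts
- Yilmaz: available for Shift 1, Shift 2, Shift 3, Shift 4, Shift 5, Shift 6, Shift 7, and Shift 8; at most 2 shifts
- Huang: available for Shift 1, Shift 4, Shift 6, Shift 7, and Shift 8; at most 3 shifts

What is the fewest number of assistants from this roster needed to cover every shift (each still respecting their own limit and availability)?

9 slots to fill and no one can take more than 4, so at least ⌈9/4⌉ = 3 assistants are needed.
Zhao, Varga, and Santos alone can cover everything: Shift 1→Zhao+Varga, Shift 2→Varga, Shift 3→Santos, Shift 4→Zhao, Shift 5→Zhao, Shift 6→Zhao, Shift 7→Santos, Shift 8→Varga.

3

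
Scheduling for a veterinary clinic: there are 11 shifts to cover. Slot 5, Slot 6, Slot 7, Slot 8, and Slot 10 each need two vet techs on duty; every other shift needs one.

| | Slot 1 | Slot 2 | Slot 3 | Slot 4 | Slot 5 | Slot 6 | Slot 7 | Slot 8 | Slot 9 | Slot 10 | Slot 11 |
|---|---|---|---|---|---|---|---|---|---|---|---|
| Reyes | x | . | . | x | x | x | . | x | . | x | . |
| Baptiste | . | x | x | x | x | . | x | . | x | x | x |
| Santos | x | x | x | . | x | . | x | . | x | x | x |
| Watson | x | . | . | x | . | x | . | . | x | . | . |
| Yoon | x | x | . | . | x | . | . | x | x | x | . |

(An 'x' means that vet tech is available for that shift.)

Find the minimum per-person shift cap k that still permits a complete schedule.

With 5 vet techs and 16 worker-slots to fill, someone must work at least ⌈16/5⌉ = 4 shifts, so k ≥ 4.
k = 4 works: Slot 1→Reyes, Slot 2→Baptiste, Slot 3→Baptiste, Slot 4→Reyes, Slot 5→Santos+Yoon, Slot 6→Reyes+Watson, Slot 7→Baptiste+Santos, Slot 8→Reyes+Yoon, Slot 9→Santos, Slot 10→Santos+Yoon, Slot 11→Baptiste.
Loads: Reyes 4, Baptiste 4, Santos 4, Watson 1, Yoon 3 — all ≤ 4.

4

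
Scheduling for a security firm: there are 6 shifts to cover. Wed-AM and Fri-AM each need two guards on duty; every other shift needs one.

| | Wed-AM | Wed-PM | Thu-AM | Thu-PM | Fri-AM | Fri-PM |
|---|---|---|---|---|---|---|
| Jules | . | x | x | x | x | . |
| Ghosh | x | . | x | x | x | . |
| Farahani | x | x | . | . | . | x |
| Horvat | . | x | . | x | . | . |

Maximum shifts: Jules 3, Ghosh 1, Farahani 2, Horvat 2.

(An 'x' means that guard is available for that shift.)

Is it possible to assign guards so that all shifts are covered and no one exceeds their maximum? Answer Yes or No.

Total capacity is 8 and 8 slots are needed, so capacity alone doesn't rule it out.
Shifts {Wed-AM, Fri-AM} need 4 worker-slots in total, but the guards available for any of those shifts (Jules, Ghosh, and Farahani) can supply at most 3 among them. So no valid schedule exists.

No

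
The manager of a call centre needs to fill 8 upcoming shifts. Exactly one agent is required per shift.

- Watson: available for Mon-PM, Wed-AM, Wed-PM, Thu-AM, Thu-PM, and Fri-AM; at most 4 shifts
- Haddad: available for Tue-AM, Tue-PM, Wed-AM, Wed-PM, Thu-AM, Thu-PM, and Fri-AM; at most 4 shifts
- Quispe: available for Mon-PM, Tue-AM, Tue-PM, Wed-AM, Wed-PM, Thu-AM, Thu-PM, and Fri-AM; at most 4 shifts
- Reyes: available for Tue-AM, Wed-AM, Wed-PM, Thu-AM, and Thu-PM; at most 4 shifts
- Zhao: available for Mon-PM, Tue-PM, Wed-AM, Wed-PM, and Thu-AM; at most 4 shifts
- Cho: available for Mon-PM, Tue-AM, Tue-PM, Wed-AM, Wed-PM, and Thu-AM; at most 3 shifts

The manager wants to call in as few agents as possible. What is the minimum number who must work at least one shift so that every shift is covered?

2

8 slots to fill and no one can take more than 4, so at least ⌈8/4⌉ = 2 agents are needed.
Watson and Haddad alone can cover everything: Mon-PM→Watson, Tue-AM→Haddad, Tue-PM→Haddad, Wed-AM→Watson, Wed-PM→Watson, Thu-AM→Watson, Thu-PM→Haddad, Fri-AM→Haddad.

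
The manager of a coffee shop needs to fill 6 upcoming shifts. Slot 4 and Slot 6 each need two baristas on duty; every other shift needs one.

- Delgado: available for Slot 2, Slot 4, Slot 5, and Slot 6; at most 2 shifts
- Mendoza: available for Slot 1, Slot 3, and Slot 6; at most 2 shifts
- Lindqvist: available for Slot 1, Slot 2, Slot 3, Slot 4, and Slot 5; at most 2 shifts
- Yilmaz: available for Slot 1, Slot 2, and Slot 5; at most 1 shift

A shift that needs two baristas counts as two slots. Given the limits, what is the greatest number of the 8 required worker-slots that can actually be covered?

7

Total capacity across all baristas is 2+2+2+1 = 7, and 8 slots are needed, so at most 7 can be filled.
An assignment achieving 7: Slot 1→Lindqvist, Slot 2→Yilmaz, Slot 3→Mendoza, Slot 4→Delgado+Lindqvist, Slot 6→Delgado+Mendoza.
Loads: Delgado 2/2, Mendoza 2/2, Lindqvist 2/2, Yilmaz 1/1.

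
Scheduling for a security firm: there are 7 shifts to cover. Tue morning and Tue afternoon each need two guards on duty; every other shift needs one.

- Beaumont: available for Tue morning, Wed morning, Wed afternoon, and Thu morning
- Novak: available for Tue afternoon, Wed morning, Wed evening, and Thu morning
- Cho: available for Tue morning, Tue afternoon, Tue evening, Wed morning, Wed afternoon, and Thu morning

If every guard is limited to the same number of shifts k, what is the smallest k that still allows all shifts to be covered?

With 3 guards and 9 worker-slots to fill, someone must work at least ⌈9/3⌉ = 3 shifts, so k ≥ 3.
k = 3 works: Tue morning→Beaumont+Cho, Tue afternoon→Novak+Cho, Tue evening→Cho, Wed morning→Beaumont, Wed afternoon→Beaumont, Wed evening→Novak, Thu morning→Novak.
Loads: Beaumont 3, Novak 3, Cho 3 — all ≤ 3.

3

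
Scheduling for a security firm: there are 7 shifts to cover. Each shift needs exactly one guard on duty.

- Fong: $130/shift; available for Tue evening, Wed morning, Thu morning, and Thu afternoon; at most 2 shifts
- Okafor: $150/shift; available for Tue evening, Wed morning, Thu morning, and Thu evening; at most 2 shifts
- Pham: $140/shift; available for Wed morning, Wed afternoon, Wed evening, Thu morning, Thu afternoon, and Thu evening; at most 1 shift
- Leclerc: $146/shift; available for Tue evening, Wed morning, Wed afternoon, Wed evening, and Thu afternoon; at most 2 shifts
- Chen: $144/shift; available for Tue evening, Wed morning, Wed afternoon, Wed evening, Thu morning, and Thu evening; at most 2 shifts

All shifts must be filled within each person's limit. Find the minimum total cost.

Picking the cheapest available guard for each shift independently would cost $940, but that ignores the shift limits.
An optimal schedule: Tue evening→Leclerc, Wed morning→Leclerc, Wed afternoon→Pham, Wed evening→Chen, Thu morning→Fong, Thu afternoon→Fong, Thu evening→Chen.
Total: 146 + 146 + 140 + 144 + 130 + 130 + 144 = $980.

$980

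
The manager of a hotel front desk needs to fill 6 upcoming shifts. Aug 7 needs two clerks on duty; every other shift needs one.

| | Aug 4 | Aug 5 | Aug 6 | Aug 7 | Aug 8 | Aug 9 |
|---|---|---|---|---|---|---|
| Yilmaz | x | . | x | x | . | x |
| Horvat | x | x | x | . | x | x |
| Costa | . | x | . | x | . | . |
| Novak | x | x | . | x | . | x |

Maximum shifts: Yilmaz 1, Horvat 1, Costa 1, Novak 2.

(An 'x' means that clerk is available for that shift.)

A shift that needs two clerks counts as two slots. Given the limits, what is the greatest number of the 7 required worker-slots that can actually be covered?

Total capacity across all clerks is 1+1+1+2 = 5, and 7 slots are needed, so at most 5 can be filled.
An assignment achieving 5: Aug 4→Novak, Aug 5→Costa, Aug 6→Yilmaz, Aug 7→Novak, Aug 8→Horvat.
Loads: Yilmaz 1/1, Horvat 1/1, Costa 1/1, Novak 2/2.

5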